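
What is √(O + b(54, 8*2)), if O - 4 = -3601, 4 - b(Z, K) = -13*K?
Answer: I*√3385 ≈ 58.181*I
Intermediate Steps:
b(Z, K) = 4 + 13*K (b(Z, K) = 4 - (-13)*K = 4 + 13*K)
O = -3597 (O = 4 - 3601 = -3597)
√(O + b(54, 8*2)) = √(-3597 + (4 + 13*(8*2))) = √(-3597 + (4 + 13*16)) = √(-3597 + (4 + 208)) = √(-3597 + 212) = √(-3385) = I*√3385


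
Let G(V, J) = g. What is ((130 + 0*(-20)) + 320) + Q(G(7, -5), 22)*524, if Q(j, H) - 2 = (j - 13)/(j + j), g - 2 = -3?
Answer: 5166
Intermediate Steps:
g = -1 (g = 2 - 3 = -1)
G(V, J) = -1
Q(j, H) = 2 + (-13 + j)/(2*j) (Q(j, H) = 2 + (j - 13)/(j + j) = 2 + (-13 + j)/((2*j)) = 2 + (-13 + j)*(1/(2*j)) = 2 + (-13 + j)/(2*j))
((130 + 0*(-20)) + 320) + Q(G(7, -5), 22)*524 = ((130 + 0*(-20)) + 320) + ((½)*(-13 + 5*(-1))/(-1))*524 = ((130 + 0) + 320) + ((½)*(-1)*(-13 - 5))*524 = (130 + 320) + ((½)*(-1)*(-18))*524 = 450 + 9*524 = 450 + 4716 = 5166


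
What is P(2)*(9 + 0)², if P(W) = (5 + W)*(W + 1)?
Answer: 1701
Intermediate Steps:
P(W) = (1 + W)*(5 + W) (P(W) = (5 + W)*(1 + W) = (1 + W)*(5 + W))
P(2)*(9 + 0)² = (5 + 2² + 6*2)*(9 + 0)² = (5 + 4 + 12)*9² = 21*81 = 1701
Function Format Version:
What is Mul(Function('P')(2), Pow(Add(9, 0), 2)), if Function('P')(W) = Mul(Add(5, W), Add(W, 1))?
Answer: 1701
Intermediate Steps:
Function('P')(W) = Mul(Add(1, W), Add(5, W)) (Function('P')(W) = Mul(Add(5, W), Add(1, W)) = Mul(Add(1, W), Add(5, W)))
Mul(Function('P')(2), Pow(Add(9, 0), 2)) = Mul(Add(5, Pow(2, 2), Mul(6, 2)), Pow(Add(9, 0), 2)) = Mul(Add(5, 4, 12), Pow(9, 2)) = Mul(21, 81) = 1701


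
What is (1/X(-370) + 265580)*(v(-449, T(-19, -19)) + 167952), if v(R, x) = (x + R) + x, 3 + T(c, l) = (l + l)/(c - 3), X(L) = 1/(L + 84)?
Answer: 488805521470/11 ≈ 4.4437e+10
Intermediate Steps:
X(L) = 1/(84 + L)
T(c, l) = -3 + 2*l/(-3 + c) (T(c, l) = -3 + (l + l)/(c - 3) = -3 + (2*l)/(-3 + c) = -3 + 2*l/(-3 + c))
v(R, x) = R + 2*x (v(R, x) = (R + x) + x = R + 2*x)
(1/X(-370) + 265580)*(v(-449, T(-19, -19)) + 167952) = (1/(1/(84 - 370)) + 265580)*((-449 + 2*((9 - 3*(-19) + 2*(-19))/(-3 - 19))) + 167952) = (1/(1/(-286)) + 265580)*((-449 + 2*((9 + 57 - 38)/(-22))) + 167952) = (1/(-1/286) + 265580)*((-449 + 2*(-1/22*28)) + 167952) = (-286 + 265580)*((-449 + 2*(-14/11)) + 167952) = 265294*((-449 - 28/11) + 167952) = 265294*(-4967/11 + 167952) = 265294*(1842505/11) = 488805521470/11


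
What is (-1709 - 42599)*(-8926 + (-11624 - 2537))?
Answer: 1022938796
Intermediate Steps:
(-1709 - 42599)*(-8926 + (-11624 - 2537)) = -44308*(-8926 - 14161) = -44308*(-23087) = 1022938796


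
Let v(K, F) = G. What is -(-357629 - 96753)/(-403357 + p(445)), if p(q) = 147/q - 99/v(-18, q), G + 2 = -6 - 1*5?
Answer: -2628599870/2333374279 ≈ -1.1265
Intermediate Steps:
G = -13 (G = -2 + (-6 - 1*5) = -2 + (-6 - 5) = -2 - 11 = -13)
v(K, F) = -13
p(q) = 99/13 + 147/q (p(q) = 147/q - 99/(-13) = 147/q - 99*(-1/13) = 147/q + 99/13 = 99/13 + 147/q)
-(-357629 - 96753)/(-403357 + p(445)) = -(-357629 - 96753)/(-403357 + (99/13 + 147/445)) = -(-454382)/(-403357 + (99/13 + 147*(1/445))) = -(-454382)/(-403357 + (99/13 + 147/445)) = -(-454382)/(-403357 + 45966/5785) = -(-454382)/(-2333374279/5785) = -(-454382)*(-5785)/2333374279 = -1*2628599870/2333374279 = -2628599870/2333374279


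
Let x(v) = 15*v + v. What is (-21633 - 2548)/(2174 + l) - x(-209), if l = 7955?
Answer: 33847195/10129 ≈ 3341.6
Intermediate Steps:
x(v) = 16*v
(-21633 - 2548)/(2174 + l) - x(-209) = (-21633 - 2548)/(2174 + 7955) - 16*(-209) = -24181/10129 - 1*(-3344) = -24181*1/10129 + 3344 = -24181/10129 + 3344 = 33847195/10129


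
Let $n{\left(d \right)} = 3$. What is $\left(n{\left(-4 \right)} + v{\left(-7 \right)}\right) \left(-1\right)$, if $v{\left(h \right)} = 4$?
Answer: $-7$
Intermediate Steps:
$\left(n{\left(-4 \right)} + v{\left(-7 \right)}\right) \left(-1\right) = \left(3 + 4\right) \left(-1\right) = 7 \left(-1\right) = -7$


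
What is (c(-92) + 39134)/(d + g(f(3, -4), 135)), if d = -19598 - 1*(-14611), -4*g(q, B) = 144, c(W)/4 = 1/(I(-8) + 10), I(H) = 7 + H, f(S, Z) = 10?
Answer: -352210/45207 ≈ -7.7910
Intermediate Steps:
c(W) = 4/9 (c(W) = 4/((7 - 8) + 10) = 4/(-1 + 10) = 4/9)
g(q, B) = -36 (g(q, B) = -¼*144 = -36)
d = -4987 (d = -19598 + 14611 = -4987)
(c(-92) + 39134)/(d + g(f(3, -4), 135)) = (4/9 + 39134)/(-4987 - 36) = (352210/9)/(-5023) = (352210/9)*(-1/5023) = -352210/45207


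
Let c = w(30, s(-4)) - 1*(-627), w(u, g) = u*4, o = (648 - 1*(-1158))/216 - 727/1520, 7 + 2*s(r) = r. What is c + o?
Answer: 10326797/13680 ≈ 754.88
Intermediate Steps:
s(r) = -7/2 + r/2
o = 107837/13680 (o = (648 + 1158)*(1/216) - 727*1/1520 = 1806*(1/216) - 727/1520 = 301/36 - 727/1520 = 107837/13680 ≈ 7.8828)
w(u, g) = 4*u
c = 747 (c = 4*30 - 1*(-627) = 120 + 627 = 747)
c + o = 747 + 107837/13680 = 10326797/13680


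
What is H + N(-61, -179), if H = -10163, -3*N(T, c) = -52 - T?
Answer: -10166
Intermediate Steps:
N(T, c) = 52/3 + T/3 (N(T, c) = -(-52 - T)/3 = 52/3 + T/3)
H + N(-61, -179) = -10163 + (52/3 + (⅓)*(-61)) = -10163 + (52/3 - 61/3) = -10163 - 3 = -10166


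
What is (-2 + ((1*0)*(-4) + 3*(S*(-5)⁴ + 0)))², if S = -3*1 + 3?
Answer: 4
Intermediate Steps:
S = 0 (S = -3 + 3 = 0)
(-2 + ((1*0)*(-4) + 3*(S*(-5)⁴ + 0)))² = (-2 + ((1*0)*(-4) + 3*(0*(-5)⁴ + 0)))² = (-2 + (0*(-4) + 3*(0*625 + 0)))² = (-2 + (0 + 3*(0 + 0)))² = (-2 + (0 + 3*0))² = (-2 + (0 + 0))² = (-2 + 0)² = (-2)² = 4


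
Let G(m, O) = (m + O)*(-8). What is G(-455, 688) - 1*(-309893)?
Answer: 308029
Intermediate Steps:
G(m, O) = -8*O - 8*m (G(m, O) = (O + m)*(-8) = -8*O - 8*m)
G(-455, 688) - 1*(-309893) = (-8*688 - 8*(-455)) - 1*(-309893) = (-5504 + 3640) + 309893 = -1864 + 309893 = 308029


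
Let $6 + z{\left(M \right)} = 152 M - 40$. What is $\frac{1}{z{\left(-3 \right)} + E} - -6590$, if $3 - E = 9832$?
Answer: $\frac{68081289}{10331} \approx 6590.0$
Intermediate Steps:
$E = -9829$ ($E = 3 - 9832 = -9829$)
$z{\left(M \right)} = -46 + 152 M$ ($z{\left(M \right)} = -6 + \left(152 M - 40\right) = -6 + \left(-40 + 152 M\right) = -46 + 152 M$)
$\frac{1}{z{\left(-3 \right)} + E} - -6590 = \frac{1}{\left(-46 + 152 \left(-3\right)\right) - 9829} - -6590 = \frac{1}{\left(-46 - 456\right) - 9829} + \left(-534 + 7124\right) = \frac{1}{-502 - 9829} + 6590 = \frac{1}{-10331} + 6590 = - \frac{1}{10331} + 6590 = \frac{68081289}{10331}$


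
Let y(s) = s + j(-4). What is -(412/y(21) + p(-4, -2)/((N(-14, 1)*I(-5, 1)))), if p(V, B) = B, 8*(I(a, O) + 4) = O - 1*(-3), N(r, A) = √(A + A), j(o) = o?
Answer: -412/17 - 2*√2/7 ≈ -24.639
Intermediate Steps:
N(r, A) = √2*√A (N(r, A) = √(2*A) = √2*√A)
I(a, O) = -29/8 + O/8 (I(a, O) = -4 + (O - 1*(-3))/8 = -4 + (O + 3)/8 = -4 + (3 + O)/8 = -4 + (3/8 + O/8) = -29/8 + O/8)
y(s) = -4 + s (y(s) = s - 4 = -4 + s)
-(412/y(21) + p(-4, -2)/((N(-14, 1)*I(-5, 1)))) = -(412/(-4 + 21) - 2*√2/(2*(-29/8 + (⅛)*1))) = -(412/17 - 2*√2/(2*(-29/8 + ⅛))) = -(412*(1/17) - 2*(-√2/7)) = -(412/17 - 2*(-√2/7)) = -(412/17 - (-2)*√2/7) = -(412/17 + 2*√2/7) = -412/17 - 2*√2/7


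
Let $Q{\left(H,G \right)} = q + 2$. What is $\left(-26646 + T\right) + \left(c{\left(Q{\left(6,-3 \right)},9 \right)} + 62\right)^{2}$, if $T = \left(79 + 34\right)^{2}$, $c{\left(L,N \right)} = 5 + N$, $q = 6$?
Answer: $-8101$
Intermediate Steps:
$Q{\left(H,G \right)} = 8$ ($Q{\left(H,G \right)} = 6 + 2 = 8$)
$T = 12769$ ($T = 113^{2} = 12769$)
$\left(-26646 + T\right) + \left(c{\left(Q{\left(6,-3 \right)},9 \right)} + 62\right)^{2} = \left(-26646 + 12769\right) + \left(\left(5 + 9\right) + 62\right)^{2} = -13877 + \left(14 + 62\right)^{2} = -13877 + 76^{2} = -13877 + 5776 = -8101$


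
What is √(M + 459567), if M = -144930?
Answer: √314637 ≈ 560.92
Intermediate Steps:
√(M + 459567) = √(-144930 + 459567) = √314637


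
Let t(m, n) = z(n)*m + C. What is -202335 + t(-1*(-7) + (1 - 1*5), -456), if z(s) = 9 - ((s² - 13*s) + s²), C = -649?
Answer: -1468357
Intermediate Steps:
z(s) = 9 - 2*s² + 13*s (z(s) = 9 - (-13*s + 2*s²) = 9 + (-2*s² + 13*s) = 9 - 2*s² + 13*s)
t(m, n) = -649 + m*(9 - 2*n² + 13*n) (t(m, n) = (9 - 2*n² + 13*n)*m - 649 = m*(9 - 2*n² + 13*n) - 649 = -649 + m*(9 - 2*n² + 13*n))
-202335 + t(-1*(-7) + (1 - 1*5), -456) = -202335 + (-649 + (-1*(-7) + (1 - 1*5))*(9 - 2*(-456)² + 13*(-456))) = -202335 + (-649 + (7 + (1 - 5))*(9 - 2*207936 - 5928)) = -202335 + (-649 + (7 - 4)*(9 - 415872 - 5928)) = -202335 + (-649 + 3*(-421791)) = -202335 + (-649 - 1265373) = -202335 - 1266022 = -1468357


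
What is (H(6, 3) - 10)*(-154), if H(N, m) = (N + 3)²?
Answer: -10934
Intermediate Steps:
H(N, m) = (3 + N)²
(H(6, 3) - 10)*(-154) = ((3 + 6)² - 10)*(-154) = (9² - 10)*(-154) = (81 - 10)*(-154) = 71*(-154) = -10934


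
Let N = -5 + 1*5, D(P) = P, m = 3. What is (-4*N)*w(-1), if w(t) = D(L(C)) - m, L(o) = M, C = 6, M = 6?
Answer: 0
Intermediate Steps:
L(o) = 6
N = 0 (N = -5 + 5 = 0)
w(t) = 3 (w(t) = 6 - 1*3 = 6 - 3 = 3)
(-4*N)*w(-1) = -4*0*3 = 0*3 = 0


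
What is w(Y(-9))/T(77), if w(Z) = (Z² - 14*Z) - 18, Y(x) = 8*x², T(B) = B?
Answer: 410814/77 ≈ 5335.3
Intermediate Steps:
w(Z) = -18 + Z² - 14*Z
w(Y(-9))/T(77) = (-18 + (8*(-9)²)² - 112*(-9)²)/77 = (-18 + (8*81)² - 112*81)*(1/77) = (-18 + 648² - 14*648)*(1/77) = (-18 + 419904 - 9072)*(1/77) = 410814*(1/77) = 410814/77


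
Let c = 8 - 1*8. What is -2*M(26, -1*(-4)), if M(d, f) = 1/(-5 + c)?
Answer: ⅖ ≈ 0.40000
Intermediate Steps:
c = 0 (c = 8 - 8 = 0)
M(d, f) = -⅕ (M(d, f) = 1/(-5 + 0) = 1/(-5) = -⅕)
-2*M(26, -1*(-4)) = -2*(-1)/5 = -1*(-⅖) = ⅖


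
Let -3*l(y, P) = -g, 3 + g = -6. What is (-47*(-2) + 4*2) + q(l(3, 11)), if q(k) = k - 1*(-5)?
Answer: 104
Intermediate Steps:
g = -9 (g = -3 - 6 = -9)
l(y, P) = -3 (l(y, P) = -(-1)*(-9)/3 = -⅓*9 = -3)
q(k) = 5 + k (q(k) = k + 5 = 5 + k)
(-47*(-2) + 4*2) + q(l(3, 11)) = (-47*(-2) + 4*2) + (5 - 3) = (94 + 8) + 2 = 102 + 2 = 104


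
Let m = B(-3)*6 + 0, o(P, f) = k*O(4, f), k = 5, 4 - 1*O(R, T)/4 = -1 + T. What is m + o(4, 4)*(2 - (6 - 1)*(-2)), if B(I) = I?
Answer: 222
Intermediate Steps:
O(R, T) = 20 - 4*T (O(R, T) = 16 - 4*(-1 + T) = 16 + (4 - 4*T) = 20 - 4*T)
o(P, f) = 100 - 20*f (o(P, f) = 5*(20 - 4*f) = 100 - 20*f)
m = -18 (m = -3*6 + 0 = -18 + 0 = -18)
m + o(4, 4)*(2 - (6 - 1)*(-2)) = -18 + (100 - 20*4)*(2 - (6 - 1)*(-2)) = -18 + (100 - 80)*(2 - 5*(-2)) = -18 + 20*(2 - 1*(-10)) = -18 + 20*(2 + 10) = -18 + 20*12 = -18 + 240 = 222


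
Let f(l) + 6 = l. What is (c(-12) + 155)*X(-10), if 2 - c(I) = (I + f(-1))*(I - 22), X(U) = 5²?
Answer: -12225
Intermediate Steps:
f(l) = -6 + l
X(U) = 25
c(I) = 2 - (-22 + I)*(-7 + I) (c(I) = 2 - (I + (-6 - 1))*(I - 22) = 2 - (I - 7)*(-22 + I) = 2 - (-7 + I)*(-22 + I) = 2 - (-22 + I)*(-7 + I))
(c(-12) + 155)*X(-10) = ((-152 - 1*(-12)² + 29*(-12)) + 155)*25 = ((-152 - 1*144 - 348) + 155)*25 = ((-152 - 144 - 348) + 155)*25 = (-644 + 155)*25 = -489*25 = -12225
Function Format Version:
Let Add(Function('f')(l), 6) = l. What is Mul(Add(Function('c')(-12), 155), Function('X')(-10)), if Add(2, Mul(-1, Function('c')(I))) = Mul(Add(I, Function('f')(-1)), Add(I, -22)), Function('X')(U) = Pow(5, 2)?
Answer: -12225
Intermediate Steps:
Function('f')(l) = Add(-6, l)
Function('X')(U) = 25
Function('c')(I) = Add(2, Mul(-1, Add(-22, I), Add(-7, I))) (Function('c')(I) = Add(2, Mul(-1, Mul(Add(I, Add(-6, -1)), Add(I, -22)))) = Add(2, Mul(-1, Mul(Add(I, -7), Add(-22, I)))) = Add(2, Mul(-1, Mul(Add(-7, I), Add(-22, I)))) = Add(2, Mul(-1, Mul(Add(-22, I), Add(-7, I)))) = Add(2, Mul(-1, Add(-22, I), Add(-7, I))))
Mul(Add(Function('c')(-12), 155), Function('X')(-10)) = Mul(Add(Add(-152, Mul(-1, Pow(-12, 2)), Mul(29, -12)), 155), 25) = Mul(Add(Add(-152, Mul(-1, 144), -348), 155), 25) = Mul(Add(Add(-152, -144, -348), 155), 25) = Mul(Add(-644, 155), 25) = Mul(-489, 25) = -12225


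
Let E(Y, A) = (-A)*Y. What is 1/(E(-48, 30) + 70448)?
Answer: 1/71888 ≈ 1.3911e-5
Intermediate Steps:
E(Y, A) = -A*Y
1/(E(-48, 30) + 70448) = 1/(-1*30*(-48) + 70448) = 1/(1440 + 70448) = 1/71888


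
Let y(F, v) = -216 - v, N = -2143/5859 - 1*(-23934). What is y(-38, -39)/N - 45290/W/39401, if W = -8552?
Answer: -171544187488933/23625286761476188 ≈ -0.0072610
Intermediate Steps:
N = 140227163/5859 (N = -2143*1/5859 + 23934 = -2143/5859 + 23934 = 140227163/5859 ≈ 23934.)
y(-38, -39)/N - 45290/W/39401 = (-216 - 1*(-39))/(140227163/5859) - 45290/(-8552)/39401 = (-216 + 39)*(5859/140227163) - 45290*(-1/8552)*(1/39401) = -177*5859/140227163 + (22645/4276)*(1/39401) = -1037043/140227163 + 22645/168478676 = -171544187488933/23625286761476188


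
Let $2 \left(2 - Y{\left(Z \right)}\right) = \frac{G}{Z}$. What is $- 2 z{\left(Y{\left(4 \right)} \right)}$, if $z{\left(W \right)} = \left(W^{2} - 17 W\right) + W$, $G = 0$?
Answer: $56$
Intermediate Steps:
$Y{\left(Z \right)} = 2$ ($Y{\left(Z \right)} = 2 - \frac{0 \frac{1}{Z}}{2} = 2 - 0 = 2 + 0 = 2$)
$z{\left(W \right)} = W^{2} - 16 W$
$- 2 z{\left(Y{\left(4 \right)} \right)} = - 2 \cdot 2 \left(-16 + 2\right) = - 2 \cdot 2 \left(-14\right) = \left(-2\right) \left(-28\right) = 56$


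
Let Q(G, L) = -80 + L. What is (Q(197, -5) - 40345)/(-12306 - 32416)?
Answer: 20215/22361 ≈ 0.90403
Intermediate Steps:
(Q(197, -5) - 40345)/(-12306 - 32416) = ((-80 - 5) - 40345)/(-12306 - 32416) = (-85 - 40345)/(-44722) = -40430*(-1/44722) = 20215/22361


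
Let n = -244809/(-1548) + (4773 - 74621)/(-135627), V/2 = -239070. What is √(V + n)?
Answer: 11*I*√537421188791376357/11663922 ≈ 691.36*I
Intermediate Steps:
V = -478140 (V = 2*(-239070) = -478140)
n = 3701203883/23327844 (n = -244809*(-1/1548) - 69848*(-1/135627) = 27201/172 + 69848/135627 = 3701203883/23327844 ≈ 158.66)
√(V + n) = √(-478140 + 3701203883/23327844) = √(-11150274126277/23327844) = 11*I*√537421188791376357/11663922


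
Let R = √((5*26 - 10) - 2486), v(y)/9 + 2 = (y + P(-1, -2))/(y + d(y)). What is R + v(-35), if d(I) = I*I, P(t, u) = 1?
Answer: -639/35 + 13*I*√14 ≈ -18.257 + 48.642*I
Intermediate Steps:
d(I) = I²
v(y) = -18 + 9*(1 + y)/(y + y²) (v(y) = -18 + 9*((y + 1)/(y + y²)) = -18 + 9*((1 + y)/(y + y²)) = -18 + 9*(1 + y)/(y + y²))
R = 13*I*√14 (R = √((130 - 10) - 2486) = √(120 - 2486) = √(-2366) = 13*I*√14 ≈ 48.642*I)
R + v(-35) = 13*I*√14 + (-18 + 9/(-35)) = 13*I*√14 + (-18 + 9*(-1/35)) = 13*I*√14 + (-18 - 9/35) = 13*I*√14 - 639/35 = -639/35 + 13*I*√14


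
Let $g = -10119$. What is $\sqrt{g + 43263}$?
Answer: $2 \sqrt{8286} \approx 182.05$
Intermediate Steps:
$\sqrt{g + 43263} = \sqrt{-10119 + 43263} = \sqrt{33144} = 2 \sqrt{8286}$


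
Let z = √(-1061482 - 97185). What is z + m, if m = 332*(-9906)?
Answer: -3288792 + I*√1158667 ≈ -3.2888e+6 + 1076.4*I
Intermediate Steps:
z = I*√1158667 (z = √(-1158667) = I*√1158667 ≈ 1076.4*I)
m = -3288792
z + m = I*√1158667 - 3288792 = -3288792 + I*√1158667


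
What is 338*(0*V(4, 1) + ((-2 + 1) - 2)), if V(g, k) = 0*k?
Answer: -1014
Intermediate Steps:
V(g, k) = 0
338*(0*V(4, 1) + ((-2 + 1) - 2)) = 338*(0*0 + ((-2 + 1) - 2)) = 338*(0 + (-1 - 2)) = 338*(0 - 3) = 338*(-3) = -1014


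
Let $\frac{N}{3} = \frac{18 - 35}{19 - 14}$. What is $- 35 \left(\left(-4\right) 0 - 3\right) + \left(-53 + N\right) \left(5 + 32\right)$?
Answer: $- \frac{11167}{5} \approx -2233.4$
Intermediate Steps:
$N = - \frac{51}{5}$ ($N = 3 \frac{18 - 35}{19 - 14} = 3 \left(- \frac{17}{5}\right) = - \frac{51}{5} \approx -10.2$)
$- 35 \left(\left(-4\right) 0 - 3\right) + \left(-53 + N\right) \left(5 + 32\right) = - 35 \left(\left(-4\right) 0 - 3\right) + \left(-53 - \frac{51}{5}\right) \left(5 + 32\right) = - 35 \left(0 - 3\right) - \frac{11692}{5} = \left(-35\right) \left(-3\right) - \frac{11692}{5} = 105 - \frac{11692}{5} = - \frac{11167}{5}$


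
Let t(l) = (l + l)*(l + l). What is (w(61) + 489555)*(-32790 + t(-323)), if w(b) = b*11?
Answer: 188504642876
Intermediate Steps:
w(b) = 11*b
t(l) = 4*l² (t(l) = (2*l)*(2*l) = 4*l²)
(w(61) + 489555)*(-32790 + t(-323)) = (11*61 + 489555)*(-32790 + 4*(-323)²) = (671 + 489555)*(-32790 + 4*104329) = 490226*(-32790 + 417316) = 490226*384526 = 188504642876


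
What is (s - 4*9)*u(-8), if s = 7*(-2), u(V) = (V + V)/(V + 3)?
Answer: -160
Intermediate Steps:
u(V) = 2*V/(3 + V) (u(V) = (2*V)/(3 + V) = 2*V/(3 + V))
s = -14
(s - 4*9)*u(-8) = (-14 - 4*9)*(2*(-8)/(3 - 8)) = (-14 - 36)*(2*(-8)/(-5)) = -100*(-8)*(-1)/5 = -50*16/5 = -160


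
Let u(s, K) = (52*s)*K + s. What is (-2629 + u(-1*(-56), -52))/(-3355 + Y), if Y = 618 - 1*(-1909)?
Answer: 153997/828 ≈ 185.99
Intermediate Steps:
u(s, K) = s + 52*K*s (u(s, K) = 52*K*s + s = s + 52*K*s)
Y = 2527 (Y = 618 + 1909 = 2527)
(-2629 + u(-1*(-56), -52))/(-3355 + Y) = (-2629 + (-1*(-56))*(1 + 52*(-52)))/(-3355 + 2527) = (-2629 + 56*(1 - 2704))/(-828) = (-2629 + 56*(-2703))*(-1/828) = (-2629 - 151368)*(-1/828) = -153997*(-1/828) = 153997/828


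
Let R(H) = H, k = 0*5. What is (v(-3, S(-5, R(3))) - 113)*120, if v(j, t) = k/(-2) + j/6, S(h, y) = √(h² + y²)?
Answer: -13620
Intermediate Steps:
k = 0
v(j, t) = j/6 (v(j, t) = 0/(-2) + j/6 = 0*(-½) + j*(⅙) = 0 + j/6 = j/6)
(v(-3, S(-5, R(3))) - 113)*120 = ((⅙)*(-3) - 113)*120 = (-½ - 113)*120 = -227/2*120 = -13620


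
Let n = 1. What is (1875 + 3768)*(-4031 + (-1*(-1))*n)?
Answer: -22741290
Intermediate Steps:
(1875 + 3768)*(-4031 + (-1*(-1))*n) = (1875 + 3768)*(-4031 - 1*(-1)*1) = 5643*(-4031 + 1*1) = 5643*(-4031 + 1) = 5643*(-4030) = -22741290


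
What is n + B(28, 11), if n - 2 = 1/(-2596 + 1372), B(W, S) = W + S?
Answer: 50183/1224 ≈ 40.999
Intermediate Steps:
B(W, S) = S + W
n = 2447/1224 (n = 2 + 1/(-2596 + 1372) = 2 + 1/(-1224) = 2 - 1/1224 = 2447/1224 ≈ 1.9992)
n + B(28, 11) = 2447/1224 + (11 + 28) = 2447/1224 + 39 = 50183/1224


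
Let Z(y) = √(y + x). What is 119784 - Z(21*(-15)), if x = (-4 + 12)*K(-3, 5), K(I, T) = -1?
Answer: 119784 - I*√323 ≈ 1.1978e+5 - 17.972*I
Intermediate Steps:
x = -8 (x = (-4 + 12)*(-1) = 8*(-1) = -8)
Z(y) = √(-8 + y) (Z(y) = √(y - 8) = √(-8 + y))
119784 - Z(21*(-15)) = 119784 - √(-8 + 21*(-15)) = 119784 - √(-8 - 315) = 119784 - √(-323) = 119784 - I*√323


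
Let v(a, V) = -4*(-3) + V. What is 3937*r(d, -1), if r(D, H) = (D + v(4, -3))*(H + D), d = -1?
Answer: -62992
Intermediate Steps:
v(a, V) = 12 + V
r(D, H) = (9 + D)*(D + H) (r(D, H) = (D + (12 - 3))*(H + D) = (D + 9)*(D + H) = (9 + D)*(D + H))
3937*r(d, -1) = 3937*((-1)**2 + 9*(-1) + 9*(-1) - 1*(-1)) = 3937*(1 - 9 - 9 + 1) = 3937*(-16) = -62992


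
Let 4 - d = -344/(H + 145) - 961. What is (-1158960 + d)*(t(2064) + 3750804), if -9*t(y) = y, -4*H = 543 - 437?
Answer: -3087969570424948/711 ≈ -4.3431e+12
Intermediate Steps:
H = -53/2 (H = -(543 - 437)/4 = -¼*106 = -53/2 ≈ -26.500)
d = 229393/237 (d = 4 - (-344/(-53/2 + 145) - 961) = 4 - (-344/(237/2) - 961) = 4 - ((2/237)*(-344) - 961) = 4 - (-688/237 - 961) = 4 - 1*(-228445/237) = 4 + 228445/237 = 229393/237 ≈ 967.90)
t(y) = -y/9
(-1158960 + d)*(t(2064) + 3750804) = (-1158960 + 229393/237)*(-⅑*2064 + 3750804) = -274444127*(-688/3 + 3750804)/237 = -274444127/237*11251724/3 = -3087969570424948/711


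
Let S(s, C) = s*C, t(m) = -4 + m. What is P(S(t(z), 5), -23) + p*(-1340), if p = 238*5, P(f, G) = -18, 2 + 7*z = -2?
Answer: -1594618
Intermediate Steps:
z = -4/7 (z = -2/7 + (⅐)*(-2) = -2/7 - 2/7 = -4/7 ≈ -0.57143)
S(s, C) = C*s
p = 1190
P(S(t(z), 5), -23) + p*(-1340) = -18 + 1190*(-1340) = -18 - 1594600 = -1594618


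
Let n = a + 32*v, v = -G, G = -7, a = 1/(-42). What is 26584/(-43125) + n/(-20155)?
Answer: -509095527/811238750 ≈ -0.62755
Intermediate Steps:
a = -1/42 ≈ -0.023810
v = 7 (v = -1*(-7) = 7)
n = 9407/42 (n = -1/42 + 32*7 = -1/42 + 224 = 9407/42 ≈ 223.98)
26584/(-43125) + n/(-20155) = 26584/(-43125) + (9407/42)/(-20155) = 26584*(-1/43125) + (9407/42)*(-1/20155) = -26584/43125 - 9407/846510 = -509095527/811238750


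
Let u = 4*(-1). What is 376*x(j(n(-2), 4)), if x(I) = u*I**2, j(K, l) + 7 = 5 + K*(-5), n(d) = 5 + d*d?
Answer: -3322336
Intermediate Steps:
u = -4
n(d) = 5 + d**2
j(K, l) = -2 - 5*K (j(K, l) = -7 + (5 + K*(-5)) = -7 + (5 - 5*K) = -2 - 5*K)
x(I) = -4*I**2
376*x(j(n(-2), 4)) = 376*(-4*(-2 - 5*(5 + (-2)**2))**2) = 376*(-4*(-2 - 5*(5 + 4))**2) = 376*(-4*(-2 - 5*9)**2) = 376*(-4*(-2 - 45)**2) = 376*(-4*(-47)**2) = 376*(-4*2209) = 376*(-8836) = -3322336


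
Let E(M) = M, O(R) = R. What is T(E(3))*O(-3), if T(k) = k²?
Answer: -27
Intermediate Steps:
T(E(3))*O(-3) = 3²*(-3) = 9*(-3) = -27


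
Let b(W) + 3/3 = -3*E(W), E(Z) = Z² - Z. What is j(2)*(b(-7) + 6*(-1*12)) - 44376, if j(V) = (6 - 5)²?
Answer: -44617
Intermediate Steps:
j(V) = 1 (j(V) = 1² = 1)
b(W) = -1 - 3*W*(-1 + W)
j(2)*(b(-7) + 6*(-1*12)) - 44376 = 1*((-1 - 3*(-7)*(-1 - 7)) + 6*(-1*12)) - 44376 = 1*((-1 - 3*(-7)*(-8)) + 6*(-12)) - 44376 = 1*((-1 - 168) - 72) - 44376 = 1*(-169 - 72) - 44376 = 1*(-241) - 44376 = -241 - 44376 = -44617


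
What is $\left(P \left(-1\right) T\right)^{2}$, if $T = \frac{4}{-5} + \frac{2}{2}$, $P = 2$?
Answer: $\frac{4}{25} \approx 0.16$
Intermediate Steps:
$T = \frac{1}{5}$ ($T = 4 \left(- \frac{1}{5}\right) + 2 \cdot \frac{1}{2} = - \frac{4}{5} + 1 = \frac{1}{5} \approx 0.2$)
$\left(P \left(-1\right) T\right)^{2} = \left(2 \left(-1\right) \frac{1}{5}\right)^{2} = \left(\left(-2\right) \frac{1}{5}\right)^{2} = \left(- \frac{2}{5}\right)^{2} = \frac{4}{25}$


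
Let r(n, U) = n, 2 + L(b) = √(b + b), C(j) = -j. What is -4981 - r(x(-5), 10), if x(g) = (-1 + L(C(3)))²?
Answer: -4984 + 6*I*√6 ≈ -4984.0 + 14.697*I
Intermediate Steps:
L(b) = -2 + √2*√b (L(b) = -2 + √(b + b) = -2 + √(2*b) = -2 + √2*√b)
x(g) = (-3 + I*√6)² (x(g) = (-1 + (-2 + √2*√(-1*3)))² = (-1 + (-2 + √2*√(-3)))² = (-1 + (-2 + √2*(I*√3)))² = (-1 + (-2 + I*√6))² = (-3 + I*√6)²)
-4981 - r(x(-5), 10) = -4981 - (3 - I*√6)²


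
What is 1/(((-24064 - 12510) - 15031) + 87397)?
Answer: 1/35792 ≈ 2.7939e-5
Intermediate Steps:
1/(((-24064 - 12510) - 15031) + 87397) = 1/((-36574 - 15031) + 87397) = 1/(-51605 + 87397) = 1/35792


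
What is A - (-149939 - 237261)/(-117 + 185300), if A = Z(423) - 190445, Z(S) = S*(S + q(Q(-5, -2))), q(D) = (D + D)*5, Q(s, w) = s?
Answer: -6048800678/185183 ≈ -32664.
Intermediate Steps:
q(D) = 10*D (q(D) = (2*D)*5 = 10*D)
Z(S) = S*(-50 + S) (Z(S) = S*(S + 10*(-5)) = S*(S - 50) = S*(-50 + S))
A = -32666 (A = 423*(-50 + 423) - 190445 = 423*373 - 190445 = 157779 - 190445 = -32666)
A - (-149939 - 237261)/(-117 + 185300) = -32666 - (-149939 - 237261)/(-117 + 185300) = -32666 - (-387200)/185183 = -32666 - 1*(-387200/185183) = -32666 + 387200/185183 = -6048800678/185183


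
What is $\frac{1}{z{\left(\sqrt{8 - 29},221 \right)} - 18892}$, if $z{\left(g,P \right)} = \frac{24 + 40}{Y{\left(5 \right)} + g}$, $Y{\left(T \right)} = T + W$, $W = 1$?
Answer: $\frac{- \sqrt{21} + 6 i}{4 \left(- 28322 i + 4723 \sqrt{21}\right)} \approx -5.2951 \cdot 10^{-5} + 1.4427 \cdot 10^{-8} i$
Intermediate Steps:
$Y{\left(T \right)} = 1 + T$ ($Y{\left(T \right)} = T + 1 = 1 + T$)
$z{\left(g,P \right)} = \frac{64}{6 + g}$ ($z{\left(g,P \right)} = \frac{24 + 40}{\left(1 + 5\right) + g} = \frac{64}{6 + g}$)
$\frac{1}{z{\left(\sqrt{8 - 29},221 \right)} - 18892} = \frac{1}{\frac{64}{6 + \sqrt{8 - 29}} - 18892} = \frac{1}{\frac{64}{6 + \sqrt{-21}} - 18892} = \frac{1}{\frac{64}{6 + i \sqrt{21}} - 18892} = \frac{1}{-18892 + \frac{64}{6 + i \sqrt{21}}}$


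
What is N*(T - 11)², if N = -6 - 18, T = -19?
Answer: -21600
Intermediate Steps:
N = -24
N*(T - 11)² = -24*(-19 - 11)² = -24*(-30)² = -24*900 = -21600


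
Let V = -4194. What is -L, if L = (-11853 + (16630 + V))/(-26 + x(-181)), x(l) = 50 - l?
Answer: -583/205 ≈ -2.8439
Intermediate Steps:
L = 583/205 (L = (-11853 + (16630 - 4194))/(-26 + (50 - 1*(-181))) = (-11853 + 12436)/(-26 + (50 + 181)) = 583/(-26 + 231) = 583/205 ≈ 2.8439)
-L = -1*583/205 = -583/205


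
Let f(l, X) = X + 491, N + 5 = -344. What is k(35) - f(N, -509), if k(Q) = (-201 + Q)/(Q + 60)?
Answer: 1544/95 ≈ 16.253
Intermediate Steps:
N = -349 (N = -5 - 344 = -349)
f(l, X) = 491 + X
k(Q) = (-201 + Q)/(60 + Q)
k(35) - f(N, -509) = (-201 + 35)/(60 + 35) - (491 - 509) = -166/95 - 1*(-18) = (1/95)*(-166) + 18 = -166/95 + 18 = 1544/95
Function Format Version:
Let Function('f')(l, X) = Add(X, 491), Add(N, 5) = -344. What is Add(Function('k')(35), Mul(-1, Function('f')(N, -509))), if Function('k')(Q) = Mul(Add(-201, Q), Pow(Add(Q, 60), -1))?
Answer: Rational(1544, 95) ≈ 16.253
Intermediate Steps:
N = -349 (N = Add(-5, -344) = -349)
Function('f')(l, X) = Add(491, X)
Function('k')(Q) = Mul(Pow(Add(60, Q), -1), Add(-201, Q)) (Function('k')(Q) = Mul(Add(-201, Q), Pow(Add(60, Q), -1)) = Mul(Pow(Add(60, Q), -1), Add(-201, Q)))
Add(Function('k')(35), Mul(-1, Function('f')(N, -509))) = Add(Mul(Pow(Add(60, 35), -1), Add(-201, 35)), Mul(-1, Add(491, -509))) = Add(Mul(Pow(95, -1), -166), Mul(-1, -18)) = Add(Mul(Rational(1, 95), -166), 18) = Add(Rational(-166, 95), 18) = Rational(1544, 95)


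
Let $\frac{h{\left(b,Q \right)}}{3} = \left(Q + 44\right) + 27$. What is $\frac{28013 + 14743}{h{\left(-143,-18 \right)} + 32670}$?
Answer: $\frac{14252}{10943} \approx 1.3024$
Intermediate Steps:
$h{\left(b,Q \right)} = 213 + 3 Q$ ($h{\left(b,Q \right)} = 3 \left(\left(Q + 44\right) + 27\right) = 3 \left(\left(44 + Q\right) + 27\right) = 3 \left(71 + Q\right) = 213 + 3 Q$)
$\frac{28013 + 14743}{h{\left(-143,-18 \right)} + 32670} = \frac{28013 + 14743}{\left(213 + 3 \left(-18\right)\right) + 32670} = \frac{42756}{\left(213 - 54\right) + 32670} = \frac{42756}{159 + 32670} = \frac{42756}{32829} = 42756 \cdot \frac{1}{32829} = \frac{14252}{10943}$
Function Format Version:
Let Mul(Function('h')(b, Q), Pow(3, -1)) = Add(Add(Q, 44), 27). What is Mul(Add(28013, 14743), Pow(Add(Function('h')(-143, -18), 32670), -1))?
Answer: Rational(14252, 10943) ≈ 1.3024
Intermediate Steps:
Function('h')(b, Q) = Add(213, Mul(3, Q)) (Function('h')(b, Q) = Mul(3, Add(Add(Q, 44), 27)) = Mul(3, Add(Add(44, Q), 27)) = Mul(3, Add(71, Q)) = Add(213, Mul(3, Q)))
Mul(Add(28013, 14743), Pow(Add(Function('h')(-143, -18), 32670), -1)) = Mul(Add(28013, 14743), Pow(Add(Add(213, Mul(3, -18)), 32670), -1)) = Mul(42756, Pow(Add(Add(213, -54), 32670), -1)) = Mul(42756, Pow(Add(159, 32670), -1)) = Mul(42756, Pow(32829, -1)) = Mul(42756, Rational(1, 32829)) = Rational(14252, 10943)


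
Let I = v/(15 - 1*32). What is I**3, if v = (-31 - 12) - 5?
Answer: 110592/4913 ≈ 22.510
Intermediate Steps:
v = -48 (v = -43 - 5 = -48)
I = 48/17 (I = -48/(15 - 1*32) = -48/(15 - 32) = -48/(-17) = -48*(-1/17) = 48/17 ≈ 2.8235)
I**3 = (48/17)**3 = 110592/4913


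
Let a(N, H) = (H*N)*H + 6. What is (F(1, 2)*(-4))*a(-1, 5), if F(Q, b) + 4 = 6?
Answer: 152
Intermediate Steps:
F(Q, b) = 2 (F(Q, b) = -4 + 6 = 2)
a(N, H) = 6 + N*H² (a(N, H) = N*H² + 6 = 6 + N*H²)
(F(1, 2)*(-4))*a(-1, 5) = (2*(-4))*(6 - 1*5²) = -8*(6 - 1*25) = -8*(6 - 25) = -8*(-19) = 152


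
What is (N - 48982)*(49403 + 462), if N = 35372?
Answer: -678662650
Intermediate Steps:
(N - 48982)*(49403 + 462) = (35372 - 48982)*(49403 + 462) = -13610*49865 = -678662650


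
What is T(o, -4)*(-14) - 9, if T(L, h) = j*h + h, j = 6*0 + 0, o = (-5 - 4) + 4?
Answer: 47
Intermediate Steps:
o = -5 (o = -9 + 4 = -5)
j = 0 (j = 0 + 0 = 0)
T(L, h) = h (T(L, h) = 0*h + h = 0 + h = h)
T(o, -4)*(-14) - 9 = -4*(-14) - 9 = 56 - 9 = 47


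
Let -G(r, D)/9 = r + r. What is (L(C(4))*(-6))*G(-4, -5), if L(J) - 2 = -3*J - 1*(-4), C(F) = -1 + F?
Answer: 1296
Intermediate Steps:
G(r, D) = -18*r (G(r, D) = -9*(r + r) = -18*r)
L(J) = 6 - 3*J (L(J) = 2 + (-3*J - 1*(-4)) = 2 + (-3*J + 4) = 2 + (4 - 3*J) = 6 - 3*J)
(L(C(4))*(-6))*G(-4, -5) = ((6 - 3*(-1 + 4))*(-6))*(-18*(-4)) = ((6 - 3*3)*(-6))*72 = ((6 - 9)*(-6))*72 = -3*(-6)*72 = 18*72 = 1296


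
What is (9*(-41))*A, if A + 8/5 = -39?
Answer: 74907/5 ≈ 14981.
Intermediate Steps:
A = -203/5 (A = -8/5 - 39 = -203/5 ≈ -40.600)
(9*(-41))*A = (9*(-41))*(-203/5) = -369*(-203/5) = 74907/5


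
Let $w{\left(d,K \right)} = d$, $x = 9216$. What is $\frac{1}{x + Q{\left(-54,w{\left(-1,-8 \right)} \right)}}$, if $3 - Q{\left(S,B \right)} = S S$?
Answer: $\frac{1}{6303} \approx 0.00015865$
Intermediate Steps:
$Q{\left(S,B \right)} = 3 - S^{2}$ ($Q{\left(S,B \right)} = 3 - S S = 3 - S^{2}$)
$\frac{1}{x + Q{\left(-54,w{\left(-1,-8 \right)} \right)}} = \frac{1}{9216 + \left(3 - \left(-54\right)^{2}\right)} = \frac{1}{9216 + \left(3 - 2916\right)} = \frac{1}{9216 - 2913} = \frac{1}{6303}$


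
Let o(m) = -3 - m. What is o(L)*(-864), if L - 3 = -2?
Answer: 3456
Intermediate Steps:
L = 1 (L = 3 - 2 = 1)
o(L)*(-864) = (-3 - 1*1)*(-864) = (-3 - 1)*(-864) = -4*(-864) = 3456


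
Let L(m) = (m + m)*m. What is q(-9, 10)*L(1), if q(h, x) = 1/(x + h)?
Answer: 2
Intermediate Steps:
L(m) = 2*m² (L(m) = (2*m)*m = 2*m²)
q(h, x) = 1/(h + x)
q(-9, 10)*L(1) = (2*1²)/(-9 + 10) = (2*1)/1 = 1*2 = 2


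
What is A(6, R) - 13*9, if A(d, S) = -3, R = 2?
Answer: -120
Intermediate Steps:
A(6, R) - 13*9 = -3 - 13*9 = -3 - 117 = -120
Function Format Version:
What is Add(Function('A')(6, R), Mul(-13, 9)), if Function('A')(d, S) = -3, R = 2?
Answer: -120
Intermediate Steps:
Add(Function('A')(6, R), Mul(-13, 9)) = Add(-3, Mul(-13, 9)) = Add(-3, -117) = -120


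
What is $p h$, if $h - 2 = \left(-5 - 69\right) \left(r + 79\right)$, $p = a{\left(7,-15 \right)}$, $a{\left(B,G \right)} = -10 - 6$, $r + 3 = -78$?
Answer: $-2400$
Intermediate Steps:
$r = -81$ ($r = -3 - 78 = -81$)
$a{\left(B,G \right)} = -16$
$p = -16$
$h = 150$ ($h = 2 + \left(-5 - 69\right) \left(-81 + 79\right) = 2 - -148 = 2 + 148 = 150$)
$p h = \left(-16\right) 150 = -2400$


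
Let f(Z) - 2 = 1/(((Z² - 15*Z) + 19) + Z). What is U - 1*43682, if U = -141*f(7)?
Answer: -439593/10 ≈ -43959.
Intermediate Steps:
f(Z) = 2 + 1/(19 + Z² - 14*Z) (f(Z) = 2 + 1/(((Z² - 15*Z) + 19) + Z) = 2 + 1/((19 + Z² - 15*Z) + Z) = 2 + 1/(19 + Z² - 14*Z))
U = -2773/10 (U = -141*(39 - 28*7 + 2*7²)/(19 + 7² - 14*7) = -141*(39 - 196 + 2*49)/(19 + 49 - 98) = -141*(39 - 196 + 98)/(-30) = -(-47)*(-59)/10 = -141*59/30 = -2773/10 ≈ -277.30)
U - 1*43682 = -2773/10 - 1*43682 = -2773/10 - 43682 = -439593/10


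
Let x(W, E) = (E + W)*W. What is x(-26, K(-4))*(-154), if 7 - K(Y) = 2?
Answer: -84084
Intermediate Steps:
K(Y) = 5 (K(Y) = 7 - 1*2 = 7 - 2 = 5)
x(W, E) = W*(E + W)
x(-26, K(-4))*(-154) = -26*(5 - 26)*(-154) = -26*(-21)*(-154) = 546*(-154) = -84084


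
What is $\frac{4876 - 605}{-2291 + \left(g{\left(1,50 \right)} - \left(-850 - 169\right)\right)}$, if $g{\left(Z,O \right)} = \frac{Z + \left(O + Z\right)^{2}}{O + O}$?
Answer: $- \frac{213550}{62299} \approx -3.4278$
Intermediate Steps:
$g{\left(Z,O \right)} = \frac{Z + \left(O + Z\right)^{2}}{2 O}$
$\frac{4876 - 605}{-2291 + \left(g{\left(1,50 \right)} - \left(-850 - 169\right)\right)} = \frac{4876 - 605}{-2291 + \left(\frac{1 + \left(50 + 1\right)^{2}}{2 \cdot 50} - \left(-850 - 169\right)\right)} = \frac{4271}{-2291 + \left(\frac{1}{2} \cdot \frac{1}{50} \left(1 + 51^{2}\right) - -1019\right)} = \frac{4271}{-2291 + \left(\frac{1}{2} \cdot \frac{1}{50} \left(1 + 2601\right) + 1019\right)} = \frac{4271}{-2291 + \left(\frac{1}{2} \cdot \frac{1}{50} \cdot 2602 + 1019\right)} = \frac{4271}{-2291 + \left(\frac{1301}{50} + 1019\right)} = \frac{4271}{-2291 + \frac{52251}{50}} = \frac{4271}{- \frac{62299}{50}} = 4271 \left(- \frac{50}{62299}\right) = - \frac{213550}{62299}$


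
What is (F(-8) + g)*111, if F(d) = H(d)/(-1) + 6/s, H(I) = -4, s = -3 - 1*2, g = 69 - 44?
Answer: 15429/5 ≈ 3085.8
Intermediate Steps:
g = 25
s = -5 (s = -3 - 2 = -5)
F(d) = 14/5 (F(d) = -4/(-1) + 6/(-5) = -4*(-1) + 6*(-1/5) = 4 - 6/5 = 14/5)
(F(-8) + g)*111 = (14/5 + 25)*111 = (139/5)*111 = 15429/5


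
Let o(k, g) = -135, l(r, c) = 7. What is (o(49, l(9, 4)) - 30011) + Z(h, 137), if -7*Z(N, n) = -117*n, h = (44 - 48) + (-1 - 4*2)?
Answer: -194993/7 ≈ -27856.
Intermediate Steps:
h = -13 (h = -4 + (-1 - 8) = -4 - 9 = -13)
Z(N, n) = 117*n/7 (Z(N, n) = -(-117)*n/7 = 117*n/7)
(o(49, l(9, 4)) - 30011) + Z(h, 137) = (-135 - 30011) + (117/7)*137 = -30146 + 16029/7 = -194993/7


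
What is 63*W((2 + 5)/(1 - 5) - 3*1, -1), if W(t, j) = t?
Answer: -1197/4 ≈ -299.25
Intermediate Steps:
63*W((2 + 5)/(1 - 5) - 3*1, -1) = 63*((2 + 5)/(1 - 5) - 3*1) = 63*(7/(-4) - 3) = 63*(7*(-1/4) - 3) = 63*(-7/4 - 3) = 63*(-19/4) = -1197/4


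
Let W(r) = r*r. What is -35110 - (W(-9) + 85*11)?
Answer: -36126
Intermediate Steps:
W(r) = r**2
-35110 - (W(-9) + 85*11) = -35110 - ((-9)**2 + 85*11) = -35110 - (81 + 935) = -35110 - 1*1016 = -35110 - 1016 = -36126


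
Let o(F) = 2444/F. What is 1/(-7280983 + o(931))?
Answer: -931/6778592729 ≈ -1.3734e-7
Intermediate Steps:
1/(-7280983 + o(931)) = 1/(-7280983 + 2444/931) = 1/(-6778592729/931) = -931/6778592729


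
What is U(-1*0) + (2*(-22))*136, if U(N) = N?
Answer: -5984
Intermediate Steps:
U(-1*0) + (2*(-22))*136 = -1*0 + (2*(-22))*136 = 0 - 44*136 = 0 - 5984 = -5984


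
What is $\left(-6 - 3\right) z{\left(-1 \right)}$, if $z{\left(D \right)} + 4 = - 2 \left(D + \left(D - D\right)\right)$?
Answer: $18$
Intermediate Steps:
$z{\left(D \right)} = -4 - 2 D$ ($z{\left(D \right)} = -4 - 2 \left(D + \left(D - D\right)\right) = -4 - 2 \left(D + 0\right) = -4 - 2 D$)
$\left(-6 - 3\right) z{\left(-1 \right)} = \left(-6 - 3\right) \left(-4 - -2\right) = - 9 \left(-4 + 2\right) = \left(-9\right) \left(-2\right) = 18$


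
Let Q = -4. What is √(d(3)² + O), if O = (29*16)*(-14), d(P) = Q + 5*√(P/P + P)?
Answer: 2*I*√1615 ≈ 80.374*I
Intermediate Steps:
d(P) = -4 + 5*√(1 + P) (d(P) = -4 + 5*√(P/P + P) = -4 + 5*√(1 + P))
O = -6496 (O = 464*(-14) = -6496)
√(d(3)² + O) = √((-4 + 5*√(1 + 3))² - 6496) = √((-4 + 5*√4)² - 6496) = √((-4 + 5*2)² - 6496) = √((-4 + 10)² - 6496) = √(6² - 6496) = √(36 - 6496) = √(-6460) = 2*I*√1615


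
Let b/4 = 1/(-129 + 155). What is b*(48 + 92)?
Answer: 280/13 ≈ 21.538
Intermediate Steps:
b = 2/13 (b = 4/(-129 + 155) = 4/26 = 4*(1/26) = 2/13 ≈ 0.15385)
b*(48 + 92) = 2*(48 + 92)/13 = (2/13)*140 = 280/13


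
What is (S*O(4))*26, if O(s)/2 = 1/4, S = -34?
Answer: -442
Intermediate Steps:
O(s) = ½ (O(s) = 2/4 = 2*(¼) = ½)
(S*O(4))*26 = -34*½*26 = -17*26 = -442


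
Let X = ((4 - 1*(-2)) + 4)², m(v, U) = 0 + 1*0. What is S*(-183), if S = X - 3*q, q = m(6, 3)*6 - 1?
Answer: -18849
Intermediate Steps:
m(v, U) = 0 (m(v, U) = 0 + 0 = 0)
q = -1 (q = 0*6 - 1 = 0 - 1 = -1)
X = 100 (X = ((4 + 2) + 4)² = (6 + 4)² = 10² = 100)
S = 103 (S = 100 - 3*(-1) = 100 + 3 = 103)
S*(-183) = 103*(-183) = -18849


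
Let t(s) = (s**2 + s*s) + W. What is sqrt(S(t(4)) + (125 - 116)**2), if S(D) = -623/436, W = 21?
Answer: sqrt(3781537)/218 ≈ 8.9203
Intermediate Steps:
t(s) = 21 + 2*s**2 (t(s) = (s**2 + s*s) + 21 = (s**2 + s**2) + 21 = 2*s**2 + 21 = 21 + 2*s**2)
S(D) = -623/436 (S(D) = -623*1/436 = -623/436)
sqrt(S(t(4)) + (125 - 116)**2) = sqrt(-623/436 + (125 - 116)**2) = sqrt(-623/436 + 9**2) = sqrt(-623/436 + 81) = sqrt(34693/436) = sqrt(3781537)/218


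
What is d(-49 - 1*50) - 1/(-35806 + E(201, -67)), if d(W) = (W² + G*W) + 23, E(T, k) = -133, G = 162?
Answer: -223324945/35939 ≈ -6214.0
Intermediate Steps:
d(W) = 23 + W² + 162*W (d(W) = (W² + 162*W) + 23 = 23 + W² + 162*W)
d(-49 - 1*50) - 1/(-35806 + E(201, -67)) = (23 + (-49 - 1*50)² + 162*(-49 - 1*50)) - 1/(-35806 - 133) = (23 + (-49 - 50)² + 162*(-49 - 50)) - 1/(-35939) = (23 + (-99)² + 162*(-99)) - 1*(-1/35939) = (23 + 9801 - 16038) + 1/35939 = -6214 + 1/35939 = -223324945/35939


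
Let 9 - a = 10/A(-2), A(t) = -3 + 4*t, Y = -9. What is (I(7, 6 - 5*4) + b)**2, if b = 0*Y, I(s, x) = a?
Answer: 11881/121 ≈ 98.190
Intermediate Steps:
a = 109/11 (a = 9 - 10/(-3 + 4*(-2)) = 9 - 10/(-3 - 8) = 9 - 10/(-11) = 9 - 10*(-1)/11 = 9 - 1*(-10/11) = 9 + 10/11 = 109/11 ≈ 9.9091)
I(s, x) = 109/11
b = 0 (b = 0*(-9) = 0)
(I(7, 6 - 5*4) + b)**2 = (109/11 + 0)**2 = (109/11)**2 = 11881/121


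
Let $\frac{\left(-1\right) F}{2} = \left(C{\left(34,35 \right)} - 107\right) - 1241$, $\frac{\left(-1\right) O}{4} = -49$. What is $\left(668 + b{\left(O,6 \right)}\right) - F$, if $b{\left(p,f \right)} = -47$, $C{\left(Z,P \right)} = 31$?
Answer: $-2013$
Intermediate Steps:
$O = 196$ ($O = \left(-4\right) \left(-49\right) = 196$)
$F = 2634$ ($F = - 2 \left(\left(31 - 107\right) - 1241\right) = - 2 \left(-76 - 1241\right) = \left(-2\right) \left(-1317\right) = 2634$)
$\left(668 + b{\left(O,6 \right)}\right) - F = \left(668 - 47\right) - 2634 = 621 - 2634 = -2013$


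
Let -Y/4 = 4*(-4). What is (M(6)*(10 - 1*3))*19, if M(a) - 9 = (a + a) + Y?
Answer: 11305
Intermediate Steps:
Y = 64 (Y = -16*(-4) = -4*(-16) = 64)
M(a) = 73 + 2*a (M(a) = 9 + ((a + a) + 64) = 9 + (2*a + 64) = 9 + (64 + 2*a) = 73 + 2*a)
(M(6)*(10 - 1*3))*19 = ((73 + 2*6)*(10 - 1*3))*19 = ((73 + 12)*(10 - 3))*19 = (85*7)*19 = 595*19 = 11305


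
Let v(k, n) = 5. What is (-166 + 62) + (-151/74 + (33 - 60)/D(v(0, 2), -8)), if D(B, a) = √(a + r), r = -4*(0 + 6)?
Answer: -7847/74 + 27*I*√2/8 ≈ -106.04 + 4.773*I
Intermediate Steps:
r = -24 (r = -4*6 = -24)
D(B, a) = √(-24 + a) (D(B, a) = √(a - 24) = √(-24 + a))
(-166 + 62) + (-151/74 + (33 - 60)/D(v(0, 2), -8)) = (-166 + 62) + (-151/74 + (33 - 60)/(√(-24 - 8))) = -104 + (-151*1/74 - 27*(-I*√2/8)) = -104 + (-151/74 - 27*(-I*√2/8)) = -104 + (-151/74 - (-27)*I*√2/8) = -104 + (-151/74 + 27*I*√2/8) = -7847/74 + 27*I*√2/8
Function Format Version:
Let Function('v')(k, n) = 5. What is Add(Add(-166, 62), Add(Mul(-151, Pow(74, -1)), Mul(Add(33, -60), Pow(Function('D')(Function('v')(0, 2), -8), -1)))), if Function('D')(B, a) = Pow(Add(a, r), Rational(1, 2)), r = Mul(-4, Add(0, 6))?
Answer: Add(Rational(-7847, 74), Mul(Rational(27, 8), I, Pow(2, Rational(1, 2)))) ≈ Add(-106.04, Mul(4.7730, I))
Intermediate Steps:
r = -24 (r = Mul(-4, 6) = -24)
Function('D')(B, a) = Pow(Add(-24, a), Rational(1, 2)) (Function('D')(B, a) = Pow(Add(a, -24), Rational(1, 2)) = Pow(Add(-24, a), Rational(1, 2)))
Add(Add(-166, 62), Add(Mul(-151, Pow(74, -1)), Mul(Add(33, -60), Pow(Function('D')(Function('v')(0, 2), -8), -1)))) = Add(Add(-166, 62), Add(Mul(-151, Pow(74, -1)), Mul(Add(33, -60), Pow(Pow(Add(-24, -8), Rational(1, 2)), -1)))) = Add(-104, Add(Mul(-151, Rational(1, 74)), Mul(-27, Pow(Pow(-32, Rational(1, 2)), -1)))) = Add(-104, Add(Rational(-151, 74), Mul(-27, Pow(Mul(4, I, Pow(2, Rational(1, 2))), -1)))) = Add(-104, Add(Rational(-151, 74), Mul(-27, Mul(Rational(-1, 8), I, Pow(2, Rational(1, 2)))))) = Add(-104, Add(Rational(-151, 74), Mul(Rational(27, 8), I, Pow(2, Rational(1, 2))))) = Add(Rational(-7847, 74), Mul(Rational(27, 8), I, Pow(2, Rational(1, 2))))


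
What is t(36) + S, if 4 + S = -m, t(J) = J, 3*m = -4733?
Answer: 4829/3 ≈ 1609.7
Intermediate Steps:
m = -4733/3 (m = (1/3)*(-4733) = -4733/3 ≈ -1577.7)
S = 4721/3 (S = -4 - 1*(-4733/3) = -4 + 4733/3 = 4721/3 ≈ 1573.7)
t(36) + S = 36 + 4721/3 = 4829/3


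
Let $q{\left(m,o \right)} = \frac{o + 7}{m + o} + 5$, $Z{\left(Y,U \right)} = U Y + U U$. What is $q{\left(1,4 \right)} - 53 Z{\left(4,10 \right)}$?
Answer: $- \frac{37064}{5} \approx -7412.8$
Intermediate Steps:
$Z{\left(Y,U \right)} = U^{2} + U Y$ ($Z{\left(Y,U \right)} = U Y + U^{2} = U^{2} + U Y$)
$q{\left(m,o \right)} = 5 + \frac{7 + o}{m + o}$ ($q{\left(m,o \right)} = \frac{7 + o}{m + o} + 5 = 5 + \frac{7 + o}{m + o}$)
$q{\left(1,4 \right)} - 53 Z{\left(4,10 \right)} = \frac{7 + 5 \cdot 1 + 6 \cdot 4}{1 + 4} - 53 \cdot 10 \left(10 + 4\right) = \frac{7 + 5 + 24}{5} - 53 \cdot 10 \cdot 14 = \frac{1}{5} \cdot 36 - 7420 = \frac{36}{5} - 7420 = - \frac{37064}{5}$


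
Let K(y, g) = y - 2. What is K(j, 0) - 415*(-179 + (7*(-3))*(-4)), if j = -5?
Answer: 39418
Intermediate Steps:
K(y, g) = -2 + y
K(j, 0) - 415*(-179 + (7*(-3))*(-4)) = (-2 - 5) - 415*(-179 + (7*(-3))*(-4)) = -7 - 415*(-179 - 21*(-4)) = -7 - 415*(-179 + 84) = -7 - 415*(-95) = -7 + 39425 = 39418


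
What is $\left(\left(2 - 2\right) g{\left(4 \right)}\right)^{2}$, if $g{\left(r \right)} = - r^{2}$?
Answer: $0$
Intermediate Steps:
$\left(\left(2 - 2\right) g{\left(4 \right)}\right)^{2} = \left(\left(2 - 2\right) \left(- 4^{2}\right)\right)^{2} = \left(0 \left(\left(-1\right) 16\right)\right)^{2} = \left(0 \left(-16\right)\right)^{2} = 0^{2} = 0$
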